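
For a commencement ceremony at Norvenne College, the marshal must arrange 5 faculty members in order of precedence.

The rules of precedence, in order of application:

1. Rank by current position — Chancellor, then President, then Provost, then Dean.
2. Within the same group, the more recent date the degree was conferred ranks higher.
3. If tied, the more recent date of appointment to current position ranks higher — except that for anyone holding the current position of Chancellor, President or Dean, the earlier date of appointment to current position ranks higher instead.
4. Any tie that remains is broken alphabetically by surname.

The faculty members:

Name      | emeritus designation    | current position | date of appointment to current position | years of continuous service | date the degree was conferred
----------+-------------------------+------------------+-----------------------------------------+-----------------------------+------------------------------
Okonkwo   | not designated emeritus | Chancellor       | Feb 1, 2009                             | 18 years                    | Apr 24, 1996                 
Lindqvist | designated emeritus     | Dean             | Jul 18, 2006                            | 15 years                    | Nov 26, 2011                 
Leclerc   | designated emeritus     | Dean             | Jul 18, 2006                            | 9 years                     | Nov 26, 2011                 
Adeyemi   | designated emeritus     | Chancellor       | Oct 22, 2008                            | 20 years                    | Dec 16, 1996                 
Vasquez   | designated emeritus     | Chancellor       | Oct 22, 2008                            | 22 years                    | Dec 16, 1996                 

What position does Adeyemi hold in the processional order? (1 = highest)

By current position: Adeyemi, Vasquez and Okonkwo (Chancellor); then Leclerc and Lindqvist (Dean).
Among Adeyemi, Vasquez and Okonkwo, by date the degree was conferred (later first): Adeyemi and Vasquez (Dec 16, 1996) before Okonkwo (Apr 24, 1996).
Adeyemi and Vasquez both have date of appointment to current position Oct 22, 2008, so the next rule applies.
Among Adeyemi and Vasquez, alphabetically by surname: Adeyemi before Vasquez.
Leclerc and Lindqvist both have date the degree was conferred Nov 26, 2011, so the next rule applies.
Leclerc and Lindqvist both have date of appointment to current position Jul 18, 2006, so the next rule applies.
Among Leclerc and Lindqvist, alphabetically by surname: Leclerc before Lindqvist.
Order: Adeyemi, Vasquez, Okonkwo, Leclerc, Lindqvist. So position 1.

1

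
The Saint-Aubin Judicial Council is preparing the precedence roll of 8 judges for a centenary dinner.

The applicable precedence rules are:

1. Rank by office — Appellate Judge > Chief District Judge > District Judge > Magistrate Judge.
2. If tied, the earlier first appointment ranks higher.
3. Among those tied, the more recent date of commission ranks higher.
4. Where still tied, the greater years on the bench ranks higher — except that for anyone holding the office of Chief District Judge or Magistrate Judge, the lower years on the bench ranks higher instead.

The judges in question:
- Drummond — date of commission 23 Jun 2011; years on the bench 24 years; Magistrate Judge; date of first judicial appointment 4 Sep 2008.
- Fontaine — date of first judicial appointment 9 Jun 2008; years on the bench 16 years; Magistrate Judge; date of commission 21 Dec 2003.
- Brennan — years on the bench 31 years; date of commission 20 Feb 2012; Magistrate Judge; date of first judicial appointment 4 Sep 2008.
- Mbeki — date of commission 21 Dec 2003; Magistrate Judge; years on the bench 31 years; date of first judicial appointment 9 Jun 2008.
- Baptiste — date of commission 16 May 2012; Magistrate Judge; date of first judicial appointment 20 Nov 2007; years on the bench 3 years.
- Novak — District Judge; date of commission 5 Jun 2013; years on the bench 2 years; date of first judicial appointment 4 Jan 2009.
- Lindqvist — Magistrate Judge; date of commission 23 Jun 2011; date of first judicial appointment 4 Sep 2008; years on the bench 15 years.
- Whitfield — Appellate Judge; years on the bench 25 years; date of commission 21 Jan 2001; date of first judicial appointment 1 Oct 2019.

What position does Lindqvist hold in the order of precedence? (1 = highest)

7

By office: Whitfield (Appellate Judge); then Novak (District Judge); then Baptiste, Fontaine, Mbeki, Brennan, Lindqvist and Drummond (Magistrate Judge).
Among Baptiste, Fontaine, Mbeki, Brennan, Lindqvist and Drummond, by date of first judicial appointment (earlier first): Baptiste (20 Nov 2007) before Fontaine and Mbeki (9 Jun 2008) before Brennan, Lindqvist and Drummond (4 Sep 2008).
Fontaine and Mbeki both have date of commission 21 Dec 2003, so the next rule applies.
Among Fontaine and Mbeki, by years on the bench (lower first) (reversed rule for this group): Fontaine (16 years) before Mbeki (31 years).
Among Brennan, Lindqvist and Drummond, by date of commission (later first): Brennan (20 Feb 2012) before Lindqvist and Drummond (23 Jun 2011).
Among Lindqvist and Drummond, by years on the bench (lower first) (reversed rule for this group): Lindqvist (15 years) before Drummond (24 years).
Order: Whitfield, Novak, Baptiste, Fontaine, Mbeki, Brennan, Lindqvist, Drummond. So position 7.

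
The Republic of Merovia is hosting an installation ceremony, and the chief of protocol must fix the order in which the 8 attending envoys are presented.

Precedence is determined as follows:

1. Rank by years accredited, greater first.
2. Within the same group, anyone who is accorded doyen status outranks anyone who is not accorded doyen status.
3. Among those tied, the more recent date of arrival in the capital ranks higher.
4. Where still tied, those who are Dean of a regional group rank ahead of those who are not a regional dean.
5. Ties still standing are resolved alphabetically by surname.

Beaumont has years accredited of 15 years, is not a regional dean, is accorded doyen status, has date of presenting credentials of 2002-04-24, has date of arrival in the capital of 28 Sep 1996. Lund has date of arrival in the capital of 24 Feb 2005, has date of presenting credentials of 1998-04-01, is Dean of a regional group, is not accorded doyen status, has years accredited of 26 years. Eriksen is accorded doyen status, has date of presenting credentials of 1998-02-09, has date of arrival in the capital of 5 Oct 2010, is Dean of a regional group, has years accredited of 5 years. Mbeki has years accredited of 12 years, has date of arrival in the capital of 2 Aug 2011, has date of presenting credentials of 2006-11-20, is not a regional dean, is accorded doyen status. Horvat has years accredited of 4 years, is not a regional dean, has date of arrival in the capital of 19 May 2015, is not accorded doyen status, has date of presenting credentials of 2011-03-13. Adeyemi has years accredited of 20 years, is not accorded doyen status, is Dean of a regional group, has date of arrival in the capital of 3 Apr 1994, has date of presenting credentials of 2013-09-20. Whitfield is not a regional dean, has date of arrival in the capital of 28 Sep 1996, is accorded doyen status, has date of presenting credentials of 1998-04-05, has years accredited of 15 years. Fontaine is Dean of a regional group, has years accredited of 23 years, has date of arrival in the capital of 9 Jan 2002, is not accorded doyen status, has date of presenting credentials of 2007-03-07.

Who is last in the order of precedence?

By years accredited (higher first): Lund (26 years); then Fontaine (23 years); then Adeyemi (20 years); then Beaumont and Whitfield (both 15 years); then Mbeki (12 years); then Eriksen (5 years); then Horvat (4 years).
Beaumont and Whitfield are each accorded doyen status, so the next rule applies.
Beaumont and Whitfield both have date of arrival in the capital 28 Sep 1996, so the next rule applies.
Beaumont and Whitfield are each not a regional dean, so the next rule applies.
Among Beaumont and Whitfield, alphabetically by surname: Beaumont before Whitfield.
Order: Lund, Fontaine, Adeyemi, Beaumont, Whitfield, Mbeki, Eriksen, Horvat.

Horvat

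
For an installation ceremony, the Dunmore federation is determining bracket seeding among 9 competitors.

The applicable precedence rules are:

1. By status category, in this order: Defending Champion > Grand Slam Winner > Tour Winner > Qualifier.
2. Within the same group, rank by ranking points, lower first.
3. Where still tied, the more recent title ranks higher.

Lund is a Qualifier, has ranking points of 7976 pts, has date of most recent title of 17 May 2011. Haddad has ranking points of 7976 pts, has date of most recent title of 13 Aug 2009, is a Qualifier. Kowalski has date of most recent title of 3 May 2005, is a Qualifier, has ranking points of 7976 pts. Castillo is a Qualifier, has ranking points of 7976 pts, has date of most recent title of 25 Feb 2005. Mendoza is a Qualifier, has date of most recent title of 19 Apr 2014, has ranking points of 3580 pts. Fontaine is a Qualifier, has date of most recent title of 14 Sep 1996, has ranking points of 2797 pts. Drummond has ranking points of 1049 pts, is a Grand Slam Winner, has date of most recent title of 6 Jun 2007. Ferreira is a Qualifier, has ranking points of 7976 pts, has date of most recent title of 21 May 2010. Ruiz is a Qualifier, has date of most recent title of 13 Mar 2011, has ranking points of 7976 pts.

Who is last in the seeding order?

Castillo

By status category: Drummond (Grand Slam Winner); then Fontaine, Mendoza, Lund, Ruiz, Ferreira, Haddad, Kowalski and Castillo (Qualifier).
Among Fontaine, Mendoza, Lund, Ruiz, Ferreira, Haddad, Kowalski and Castillo, by ranking points (lower first): Fontaine (2797 pts) before Mendoza (3580 pts) before Lund, Ruiz, Ferreira, Haddad, Kowalski and Castillo (7976 pts).
Among Lund, Ruiz, Ferreira, Haddad, Kowalski and Castillo, by date of most recent title (later first): Lund (17 May 2011) before Ruiz (13 Mar 2011) before Ferreira (21 May 2010) before Haddad (13 Aug 2009) before Kowalski (3 May 2005) before Castillo (25 Feb 2005).
Order: Drummond, Fontaine, Mendoza, Lund, Ruiz, Ferreira, Haddad, Kowalski, Castillo.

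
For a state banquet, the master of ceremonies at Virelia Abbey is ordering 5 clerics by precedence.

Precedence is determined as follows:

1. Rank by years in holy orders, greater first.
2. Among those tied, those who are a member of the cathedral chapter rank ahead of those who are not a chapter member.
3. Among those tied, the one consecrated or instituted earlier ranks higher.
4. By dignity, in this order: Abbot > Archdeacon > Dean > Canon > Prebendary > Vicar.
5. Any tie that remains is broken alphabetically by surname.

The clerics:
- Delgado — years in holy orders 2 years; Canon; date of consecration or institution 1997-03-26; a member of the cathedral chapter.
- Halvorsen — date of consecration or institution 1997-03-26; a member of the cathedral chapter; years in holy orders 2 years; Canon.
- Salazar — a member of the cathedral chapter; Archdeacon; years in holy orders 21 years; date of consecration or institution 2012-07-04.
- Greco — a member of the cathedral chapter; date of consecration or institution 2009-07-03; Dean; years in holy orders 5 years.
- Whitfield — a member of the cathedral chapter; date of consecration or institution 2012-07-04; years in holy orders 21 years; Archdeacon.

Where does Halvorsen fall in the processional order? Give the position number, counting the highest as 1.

5

By years in holy orders (higher first): Salazar and Whitfield (both 21 years); then Greco (5 years); then Delgado and Halvorsen (both 2 years).
Salazar and Whitfield are each a member of the cathedral chapter, so the next rule applies.
Salazar and Whitfield both have date of consecration or institution 2012-07-04, so the next rule applies.
Salazar and Whitfield are each Archdeacon, so the next rule applies.
Among Salazar and Whitfield, alphabetically by surname: Salazar before Whitfield.
Delgado and Halvorsen are each a member of the cathedral chapter, so the next rule applies.
Delgado and Halvorsen both have date of consecration or institution 1997-03-26, so the next rule applies.
Delgado and Halvorsen are each Canon, so the next rule applies.
Among Delgado and Halvorsen, alphabetically by surname: Delgado before Halvorsen.
Order: Salazar, Whitfield, Greco, Delgado, Halvorsen. So position 5.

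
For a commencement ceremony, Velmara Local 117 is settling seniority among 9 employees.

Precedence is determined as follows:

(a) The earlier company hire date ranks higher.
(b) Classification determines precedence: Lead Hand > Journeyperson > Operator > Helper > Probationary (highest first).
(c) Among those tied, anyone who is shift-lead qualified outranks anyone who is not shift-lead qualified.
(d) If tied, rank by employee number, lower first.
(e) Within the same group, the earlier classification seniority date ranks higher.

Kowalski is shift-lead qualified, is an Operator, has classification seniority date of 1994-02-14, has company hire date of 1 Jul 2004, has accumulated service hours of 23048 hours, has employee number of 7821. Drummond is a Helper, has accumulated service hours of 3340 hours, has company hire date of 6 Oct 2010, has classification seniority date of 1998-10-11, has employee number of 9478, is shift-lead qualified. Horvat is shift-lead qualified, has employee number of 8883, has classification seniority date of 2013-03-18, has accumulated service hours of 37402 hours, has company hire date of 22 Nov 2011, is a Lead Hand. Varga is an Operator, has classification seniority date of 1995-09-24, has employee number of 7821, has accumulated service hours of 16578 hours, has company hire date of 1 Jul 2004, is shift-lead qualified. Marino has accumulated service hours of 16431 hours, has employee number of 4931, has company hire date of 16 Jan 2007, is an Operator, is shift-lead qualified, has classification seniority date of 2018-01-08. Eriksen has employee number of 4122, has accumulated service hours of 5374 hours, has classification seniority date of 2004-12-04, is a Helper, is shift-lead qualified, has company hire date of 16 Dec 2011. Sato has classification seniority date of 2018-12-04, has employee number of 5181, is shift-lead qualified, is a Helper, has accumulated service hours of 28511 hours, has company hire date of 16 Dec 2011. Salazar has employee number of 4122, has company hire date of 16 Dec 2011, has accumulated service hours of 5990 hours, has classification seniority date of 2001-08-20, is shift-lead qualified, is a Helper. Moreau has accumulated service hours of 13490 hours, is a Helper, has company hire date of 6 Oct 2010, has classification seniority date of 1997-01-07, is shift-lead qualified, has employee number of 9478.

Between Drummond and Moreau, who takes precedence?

Moreau

By company hire date (earlier first): Kowalski and Varga (both 1 Jul 2004); then Marino (16 Jan 2007); then Moreau and Drummond (both 6 Oct 2010); then Horvat (22 Nov 2011); then Salazar, Eriksen and Sato (each 16 Dec 2011).
Kowalski and Varga are each Operator, so the next rule applies.
Kowalski and Varga are each shift-lead qualified, so the next rule applies.
Kowalski and Varga both have employee number 7821, so the next rule applies.
Among Kowalski and Varga, by classification seniority date (earlier first): Kowalski (1994-02-14) before Varga (1995-09-24).
Moreau and Drummond are each Helper, so the next rule applies.
Moreau and Drummond are each shift-lead qualified, so the next rule applies.
Moreau and Drummond both have employee number 9478, so the next rule applies.
Among Moreau and Drummond, by classification seniority date (earlier first): Moreau (1997-01-07) before Drummond (1998-10-11).
Salazar, Eriksen and Sato are each Helper, so the next rule applies.
Salazar, Eriksen and Sato are each shift-lead qualified, so the next rule applies.
Among Salazar, Eriksen and Sato, by employee number (lower first): Salazar and Eriksen (4122) before Sato (5181).
Among Salazar and Eriksen, by classification seniority date (earlier first): Salazar (2001-08-20) before Eriksen (2004-12-04).
So Moreau takes precedence.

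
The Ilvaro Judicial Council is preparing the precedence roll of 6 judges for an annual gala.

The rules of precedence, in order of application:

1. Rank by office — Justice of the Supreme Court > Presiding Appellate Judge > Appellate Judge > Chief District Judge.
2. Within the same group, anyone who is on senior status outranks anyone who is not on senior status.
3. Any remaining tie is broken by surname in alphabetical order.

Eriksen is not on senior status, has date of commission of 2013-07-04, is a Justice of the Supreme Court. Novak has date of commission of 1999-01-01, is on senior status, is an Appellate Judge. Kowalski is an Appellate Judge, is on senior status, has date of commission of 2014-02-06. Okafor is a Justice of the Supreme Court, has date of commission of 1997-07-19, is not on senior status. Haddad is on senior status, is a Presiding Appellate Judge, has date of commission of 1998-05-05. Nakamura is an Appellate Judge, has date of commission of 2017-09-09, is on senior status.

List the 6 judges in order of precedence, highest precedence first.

By office: Eriksen and Okafor (Justice of the Supreme Court); then Haddad (Presiding Appellate Judge); then Kowalski, Nakamura and Novak (Appellate Judge).
Eriksen and Okafor are each not on senior status, so the next rule applies.
Among Eriksen and Okafor, alphabetically by surname: Eriksen before Okafor.
Kowalski, Nakamura and Novak are each on senior status, so the next rule applies.
Among Kowalski, Nakamura and Novak, alphabetically by surname: Kowalski before Nakamura before Novak.
Full order: Eriksen, Okafor, Haddad, Kowalski, Nakamura, Novak.

Eriksen, Okafor, Haddad, Kowalski, Nakamura, Novak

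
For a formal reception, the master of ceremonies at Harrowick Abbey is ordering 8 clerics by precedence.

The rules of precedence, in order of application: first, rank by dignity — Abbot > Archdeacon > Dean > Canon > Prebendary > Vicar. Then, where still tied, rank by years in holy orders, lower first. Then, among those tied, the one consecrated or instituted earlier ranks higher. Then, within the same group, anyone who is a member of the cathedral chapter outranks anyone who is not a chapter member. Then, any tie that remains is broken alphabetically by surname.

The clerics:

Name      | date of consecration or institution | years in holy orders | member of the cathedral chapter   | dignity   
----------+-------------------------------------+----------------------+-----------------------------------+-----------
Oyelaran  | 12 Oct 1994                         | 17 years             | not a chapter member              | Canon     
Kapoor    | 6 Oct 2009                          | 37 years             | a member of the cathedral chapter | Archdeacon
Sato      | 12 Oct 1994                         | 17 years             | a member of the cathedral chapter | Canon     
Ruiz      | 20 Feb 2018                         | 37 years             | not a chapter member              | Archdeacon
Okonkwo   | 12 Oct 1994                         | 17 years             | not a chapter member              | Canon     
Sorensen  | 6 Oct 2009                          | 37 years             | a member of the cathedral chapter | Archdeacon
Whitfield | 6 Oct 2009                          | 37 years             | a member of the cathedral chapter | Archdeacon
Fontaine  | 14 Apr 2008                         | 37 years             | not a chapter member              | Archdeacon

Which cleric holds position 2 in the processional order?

By dignity: Fontaine, Kapoor, Sorensen, Whitfield and Ruiz (Archdeacon); then Sato, Okonkwo and Oyelaran (Canon).
Fontaine, Kapoor, Sorensen, Whitfield and Ruiz all have years in holy orders 37 years, so the next rule applies.
Among Fontaine, Kapoor, Sorensen, Whitfield and Ruiz, by date of consecration or institution (earlier first): Fontaine (14 Apr 2008) before Kapoor, Sorensen and Whitfield (6 Oct 2009) before Ruiz (20 Feb 2018).
Kapoor, Sorensen and Whitfield are each a member of the cathedral chapter, so the next rule applies.
Among Kapoor, Sorensen and Whitfield, alphabetically by surname: Kapoor before Sorensen before Whitfield.
Sato, Okonkwo and Oyelaran all have years in holy orders 17 years, so the next rule applies.
Sato, Okonkwo and Oyelaran all have date of consecration or institution 12 Oct 1994, so the next rule applies.
Among Sato, Okonkwo and Oyelaran, a member of the cathedral chapter before not a chapter member: Sato (a member of the cathedral chapter) before Okonkwo and Oyelaran (not a chapter member).
Among Okonkwo and Oyelaran, alphabetically by surname: Okonkwo before Oyelaran.
Order: Fontaine, Kapoor, Sorensen, Whitfield, Ruiz, Sato, Okonkwo, Oyelaran.

Kapoor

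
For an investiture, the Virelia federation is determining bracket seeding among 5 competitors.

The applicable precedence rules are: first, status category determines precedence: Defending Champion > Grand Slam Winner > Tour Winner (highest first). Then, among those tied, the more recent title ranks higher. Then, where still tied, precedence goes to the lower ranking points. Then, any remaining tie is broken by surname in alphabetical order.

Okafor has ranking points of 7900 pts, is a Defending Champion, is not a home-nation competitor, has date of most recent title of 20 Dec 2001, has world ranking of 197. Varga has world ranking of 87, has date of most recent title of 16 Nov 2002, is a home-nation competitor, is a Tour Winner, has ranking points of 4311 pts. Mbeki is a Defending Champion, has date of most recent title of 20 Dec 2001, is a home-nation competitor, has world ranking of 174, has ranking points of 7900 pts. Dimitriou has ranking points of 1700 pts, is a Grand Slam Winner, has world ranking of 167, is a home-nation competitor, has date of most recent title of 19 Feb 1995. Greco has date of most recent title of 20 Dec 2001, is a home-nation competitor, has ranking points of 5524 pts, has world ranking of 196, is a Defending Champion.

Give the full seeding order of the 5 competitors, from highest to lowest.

By status category: Greco, Mbeki and Okafor (Defending Champion); then Dimitriou (Grand Slam Winner); then Varga (Tour Winner).
Greco, Mbeki and Okafor all have date of most recent title 20 Dec 2001, so the next rule applies.
Among Greco, Mbeki and Okafor, by ranking points (lower first): Greco (5524 pts) before Mbeki and Okafor (7900 pts).
Among Mbeki and Okafor, alphabetically by surname: Mbeki before Okafor.
Full order: Greco, Mbeki, Okafor, Dimitriou, Varga.

Greco, Mbeki, Okafor, Dimitriou, Varga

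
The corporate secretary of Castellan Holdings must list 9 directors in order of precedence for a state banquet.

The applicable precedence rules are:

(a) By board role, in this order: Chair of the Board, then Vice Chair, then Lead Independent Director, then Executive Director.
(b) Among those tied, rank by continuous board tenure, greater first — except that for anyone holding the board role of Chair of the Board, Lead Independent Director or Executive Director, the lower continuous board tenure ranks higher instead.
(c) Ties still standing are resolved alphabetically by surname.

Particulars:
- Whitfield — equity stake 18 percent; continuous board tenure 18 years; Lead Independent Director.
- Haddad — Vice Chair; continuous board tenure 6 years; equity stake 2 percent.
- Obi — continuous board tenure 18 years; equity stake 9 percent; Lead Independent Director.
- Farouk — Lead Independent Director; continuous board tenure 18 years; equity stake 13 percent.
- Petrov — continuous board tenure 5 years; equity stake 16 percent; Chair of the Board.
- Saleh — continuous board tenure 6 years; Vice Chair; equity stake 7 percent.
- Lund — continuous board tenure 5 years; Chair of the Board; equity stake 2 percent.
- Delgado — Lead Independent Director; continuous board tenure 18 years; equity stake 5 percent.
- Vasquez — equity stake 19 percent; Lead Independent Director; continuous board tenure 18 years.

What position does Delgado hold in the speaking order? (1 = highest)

By board role: Lund and Petrov (Chair of the Board); then Haddad and Saleh (Vice Chair); then Delgado, Farouk, Obi, Vasquez and Whitfield (Lead Independent Director).
Lund and Petrov both have continuous board tenure 5 years, so the next rule applies.
Among Lund and Petrov, alphabetically by surname: Lund before Petrov.
Haddad and Saleh both have continuous board tenure 6 years, so the next rule applies.
Among Haddad and Saleh, alphabetically by surname: Haddad before Saleh.
Delgado, Farouk, Obi, Vasquez and Whitfield all have continuous board tenure 18 years, so the next rule applies.
Among Delgado, Farouk, Obi, Vasquez and Whitfield, alphabetically by surname: Delgado before Farouk before Obi before Vasquez before Whitfield.
Order: Lund, Petrov, Haddad, Saleh, Delgado, Farouk, Obi, Vasquez, Whitfield. So position 5.

5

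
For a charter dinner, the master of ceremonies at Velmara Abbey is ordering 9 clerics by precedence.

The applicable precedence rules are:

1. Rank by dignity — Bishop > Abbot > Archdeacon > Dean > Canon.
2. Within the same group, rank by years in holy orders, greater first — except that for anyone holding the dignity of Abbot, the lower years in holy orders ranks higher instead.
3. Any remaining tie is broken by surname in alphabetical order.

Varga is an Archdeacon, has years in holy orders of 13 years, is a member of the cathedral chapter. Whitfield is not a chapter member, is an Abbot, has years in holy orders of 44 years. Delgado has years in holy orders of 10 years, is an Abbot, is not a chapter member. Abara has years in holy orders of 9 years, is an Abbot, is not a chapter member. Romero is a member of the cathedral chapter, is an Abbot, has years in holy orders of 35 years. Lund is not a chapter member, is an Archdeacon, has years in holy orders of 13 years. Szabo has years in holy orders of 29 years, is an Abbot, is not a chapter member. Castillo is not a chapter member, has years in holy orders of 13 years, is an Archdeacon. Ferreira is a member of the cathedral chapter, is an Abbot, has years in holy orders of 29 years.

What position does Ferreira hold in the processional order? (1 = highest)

3

By dignity: Abara, Delgado, Ferreira, Szabo, Romero and Whitfield (Abbot); then Castillo, Lund and Varga (Archdeacon).
Among Abara, Delgado, Ferreira, Szabo, Romero and Whitfield, by years in holy orders (lower first) (reversed rule for this group): Abara (9 years) before Delgado (10 years) before Ferreira and Szabo (29 years) before Romero (35 years) before Whitfield (44 years).
Among Ferreira and Szabo, alphabetically by surname: Ferreira before Szabo.
Castillo, Lund and Varga all have years in holy orders 13 years, so the next rule applies.
Among Castillo, Lund and Varga, alphabetically by surname: Castillo before Lund before Varga.
Order: Abara, Delgado, Ferreira, Szabo, Romero, Whitfield, Castillo, Lund, Varga. So position 3.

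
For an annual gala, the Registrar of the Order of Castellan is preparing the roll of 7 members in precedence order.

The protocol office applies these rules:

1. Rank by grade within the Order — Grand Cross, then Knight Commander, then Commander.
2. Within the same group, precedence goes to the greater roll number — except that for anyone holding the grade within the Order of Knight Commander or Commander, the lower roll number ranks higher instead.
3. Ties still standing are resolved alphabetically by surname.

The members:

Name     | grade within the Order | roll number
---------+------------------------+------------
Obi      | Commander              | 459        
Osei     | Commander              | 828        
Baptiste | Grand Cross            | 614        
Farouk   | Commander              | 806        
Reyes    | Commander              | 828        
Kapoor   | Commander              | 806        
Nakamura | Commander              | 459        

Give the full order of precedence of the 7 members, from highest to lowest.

Baptiste, Nakamura, Obi, Farouk, Kapoor, Osei, Reyes

By grade within the Order: Baptiste (Grand Cross); then Nakamura, Obi, Farouk, Kapoor, Osei and Reyes (Commander).
Among Nakamura, Obi, Farouk, Kapoor, Osei and Reyes, by roll number (lower first) (reversed rule for this group): Nakamura and Obi (459) before Farouk and Kapoor (806) before Osei and Reyes (828).
Among Nakamura and Obi, alphabetically by surname: Nakamura before Obi.
Among Farouk and Kapoor, alphabetically by surname: Farouk before Kapoor.
Among Osei and Reyes, alphabetically by surname: Osei before Reyes.
Full order: Baptiste, Nakamura, Obi, Farouk, Kapoor, Osei, Reyes.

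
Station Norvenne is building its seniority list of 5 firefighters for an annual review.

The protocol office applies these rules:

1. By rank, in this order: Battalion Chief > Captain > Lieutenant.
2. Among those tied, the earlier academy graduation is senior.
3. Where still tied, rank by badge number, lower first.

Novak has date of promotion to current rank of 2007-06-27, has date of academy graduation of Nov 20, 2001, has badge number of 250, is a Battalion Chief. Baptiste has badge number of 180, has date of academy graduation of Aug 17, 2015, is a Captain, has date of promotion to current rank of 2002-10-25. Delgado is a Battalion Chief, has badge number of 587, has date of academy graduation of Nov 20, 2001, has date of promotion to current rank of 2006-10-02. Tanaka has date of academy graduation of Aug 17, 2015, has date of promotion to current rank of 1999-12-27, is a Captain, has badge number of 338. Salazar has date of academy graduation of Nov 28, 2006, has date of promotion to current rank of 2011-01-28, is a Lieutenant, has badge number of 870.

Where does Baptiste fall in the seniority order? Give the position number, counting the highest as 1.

By rank: Novak and Delgado (Battalion Chief); then Baptiste and Tanaka (Captain); then Salazar (Lieutenant).
Novak and Delgado both have date of academy graduation Nov 20, 2001, so the next rule applies.
Among Novak and Delgado, by badge number (lower first): Novak (250) before Delgado (587).
Baptiste and Tanaka both have date of academy graduation Aug 17, 2015, so the next rule applies.
Among Baptiste and Tanaka, by badge number (lower first): Baptiste (180) before Tanaka (338).
Order: Novak, Delgado, Baptiste, Tanaka, Salazar. So position 3.

3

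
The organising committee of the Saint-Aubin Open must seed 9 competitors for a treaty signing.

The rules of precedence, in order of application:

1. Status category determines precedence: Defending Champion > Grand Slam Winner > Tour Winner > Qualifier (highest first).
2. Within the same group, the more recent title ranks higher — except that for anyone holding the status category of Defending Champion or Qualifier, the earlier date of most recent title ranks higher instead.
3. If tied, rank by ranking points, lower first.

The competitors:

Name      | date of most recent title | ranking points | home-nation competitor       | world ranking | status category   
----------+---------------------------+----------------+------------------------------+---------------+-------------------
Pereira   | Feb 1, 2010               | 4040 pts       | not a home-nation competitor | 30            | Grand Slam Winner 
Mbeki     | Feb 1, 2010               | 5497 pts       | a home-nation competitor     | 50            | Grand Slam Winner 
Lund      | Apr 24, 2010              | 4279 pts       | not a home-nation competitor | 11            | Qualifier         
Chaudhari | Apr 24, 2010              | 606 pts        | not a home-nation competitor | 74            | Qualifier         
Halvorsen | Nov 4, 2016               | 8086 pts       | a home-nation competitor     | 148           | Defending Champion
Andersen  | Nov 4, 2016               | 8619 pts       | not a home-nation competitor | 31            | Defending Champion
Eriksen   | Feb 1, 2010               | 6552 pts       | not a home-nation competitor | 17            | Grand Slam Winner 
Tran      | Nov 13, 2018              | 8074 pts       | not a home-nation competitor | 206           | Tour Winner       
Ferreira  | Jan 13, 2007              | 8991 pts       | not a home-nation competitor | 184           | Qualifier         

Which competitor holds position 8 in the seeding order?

By status category: Halvorsen and Andersen (Defending Champion); then Pereira, Mbeki and Eriksen (Grand Slam Winner); then Tran (Tour Winner); then Ferreira, Chaudhari and Lund (Qualifier).
Halvorsen and Andersen both have date of most recent title Nov 4, 2016, so the next rule applies.
Among Halvorsen and Andersen, by ranking points (lower first): Halvorsen (8086 pts) before Andersen (8619 pts).
Pereira, Mbeki and Eriksen all have date of most recent title Feb 1, 2010, so the next rule applies.
Among Pereira, Mbeki and Eriksen, by ranking points (lower first): Pereira (4040 pts) before Mbeki (5497 pts) before Eriksen (6552 pts).
Among Ferreira, Chaudhari and Lund, by date of most recent title (earlier first) (reversed rule for this group): Ferreira (Jan 13, 2007) before Chaudhari and Lund (Apr 24, 2010).
Among Chaudhari and Lund, by ranking points (lower first): Chaudhari (606 pts) before Lund (4279 pts).
Order: Halvorsen, Andersen, Pereira, Mbeki, Eriksen, Tran, Ferreira, Chaudhari, Lund.

Chaudhari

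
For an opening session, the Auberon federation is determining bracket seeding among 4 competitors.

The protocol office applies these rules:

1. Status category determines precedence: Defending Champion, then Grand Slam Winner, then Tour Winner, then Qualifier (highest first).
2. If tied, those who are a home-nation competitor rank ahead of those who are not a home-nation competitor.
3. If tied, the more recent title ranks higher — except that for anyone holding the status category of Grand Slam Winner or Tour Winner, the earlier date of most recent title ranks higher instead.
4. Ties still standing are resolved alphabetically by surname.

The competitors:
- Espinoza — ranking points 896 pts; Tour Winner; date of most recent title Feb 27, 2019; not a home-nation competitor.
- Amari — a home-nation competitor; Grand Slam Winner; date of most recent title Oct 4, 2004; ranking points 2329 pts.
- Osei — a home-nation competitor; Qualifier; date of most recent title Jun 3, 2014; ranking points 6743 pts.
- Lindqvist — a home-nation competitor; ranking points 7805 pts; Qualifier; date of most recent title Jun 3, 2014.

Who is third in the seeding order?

Lindqvist

By status category: Amari (Grand Slam Winner); then Espinoza (Tour Winner); then Lindqvist and Osei (Qualifier).
Lindqvist and Osei are each a home-nation competitor, so the next rule applies.
Lindqvist and Osei both have date of most recent title Jun 3, 2014, so the next rule applies.
Among Lindqvist and Osei, alphabetically by surname: Lindqvist before Osei.
Order: Amari, Espinoza, Lindqvist, Osei.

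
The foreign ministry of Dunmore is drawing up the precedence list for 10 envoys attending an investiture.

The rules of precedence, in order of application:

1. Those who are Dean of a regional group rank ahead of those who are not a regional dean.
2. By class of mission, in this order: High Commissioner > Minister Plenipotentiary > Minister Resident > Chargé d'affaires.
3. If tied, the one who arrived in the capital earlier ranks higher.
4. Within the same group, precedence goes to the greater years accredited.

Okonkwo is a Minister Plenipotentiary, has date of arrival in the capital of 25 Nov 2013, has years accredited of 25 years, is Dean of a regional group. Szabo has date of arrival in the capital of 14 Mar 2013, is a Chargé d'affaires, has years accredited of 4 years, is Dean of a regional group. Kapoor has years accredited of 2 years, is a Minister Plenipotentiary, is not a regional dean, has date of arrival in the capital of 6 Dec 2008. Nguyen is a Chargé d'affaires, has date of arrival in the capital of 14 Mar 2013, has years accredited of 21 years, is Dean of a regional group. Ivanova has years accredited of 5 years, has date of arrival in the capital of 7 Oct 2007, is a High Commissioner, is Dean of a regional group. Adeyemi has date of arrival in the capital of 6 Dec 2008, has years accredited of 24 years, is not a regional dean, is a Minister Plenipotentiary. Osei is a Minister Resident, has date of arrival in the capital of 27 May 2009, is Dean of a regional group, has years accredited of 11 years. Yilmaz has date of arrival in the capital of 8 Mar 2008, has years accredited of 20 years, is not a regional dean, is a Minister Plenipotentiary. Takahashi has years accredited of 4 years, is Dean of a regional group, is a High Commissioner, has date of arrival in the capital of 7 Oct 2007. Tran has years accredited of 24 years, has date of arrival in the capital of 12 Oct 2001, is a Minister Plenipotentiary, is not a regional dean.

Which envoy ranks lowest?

By the first rule: Ivanova, Takahashi, Okonkwo, Osei, Nguyen and Szabo (each Dean of a regional group); then Tran, Yilmaz, Adeyemi and Kapoor (each not a regional dean).
Among Ivanova, Takahashi, Okonkwo, Osei, Nguyen and Szabo, by class of mission: Ivanova and Takahashi (High Commissioner) before Okonkwo (Minister Plenipotentiary) before Osei (Minister Resident) before Nguyen and Szabo (Chargé d'affaires).
Ivanova and Takahashi both have date of arrival in the capital 7 Oct 2007, so the next rule applies.
Among Ivanova and Takahashi, by years accredited (higher first): Ivanova (5 years) before Takahashi (4 years).
Nguyen and Szabo both have date of arrival in the capital 14 Mar 2013, so the next rule applies.
Among Nguyen and Szabo, by years accredited (higher first): Nguyen (21 years) before Szabo (4 years).
Tran, Yilmaz, Adeyemi and Kapoor are each Minister Plenipotentiary, so the next rule applies.
Among Tran, Yilmaz, Adeyemi and Kapoor, by date of arrival in the capital (earlier first): Tran (12 Oct 2001) before Yilmaz (8 Mar 2008) before Adeyemi and Kapoor (6 Dec 2008).
Among Adeyemi and Kapoor, by years accredited (higher first): Adeyemi (24 years) before Kapoor (2 years).
Order: Ivanova, Takahashi, Okonkwo, Osei, Nguyen, Szabo, Tran, Yilmaz, Adeyemi, Kapoor.

Kapoor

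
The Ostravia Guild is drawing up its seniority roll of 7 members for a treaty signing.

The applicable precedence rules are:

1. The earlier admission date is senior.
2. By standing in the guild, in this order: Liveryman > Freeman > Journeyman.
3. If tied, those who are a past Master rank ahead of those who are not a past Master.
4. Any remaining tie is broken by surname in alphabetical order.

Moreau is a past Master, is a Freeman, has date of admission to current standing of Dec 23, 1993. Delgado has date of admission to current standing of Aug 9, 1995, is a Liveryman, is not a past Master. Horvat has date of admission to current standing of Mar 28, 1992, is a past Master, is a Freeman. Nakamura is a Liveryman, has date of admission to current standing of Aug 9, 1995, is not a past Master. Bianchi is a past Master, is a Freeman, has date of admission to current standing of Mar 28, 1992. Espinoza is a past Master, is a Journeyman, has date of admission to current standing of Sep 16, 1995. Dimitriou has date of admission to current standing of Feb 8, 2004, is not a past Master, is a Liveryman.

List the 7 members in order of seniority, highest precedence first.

By date of admission to current standing (earlier first): Bianchi and Horvat (both Mar 28, 1992); then Moreau (Dec 23, 1993); then Delgado and Nakamura (both Aug 9, 1995); then Espinoza (Sep 16, 1995); then Dimitriou (Feb 8, 2004).
Bianchi and Horvat are each Freeman, so the next rule applies.
Bianchi and Horvat are each a past Master, so the next rule applies.
Among Bianchi and Horvat, alphabetically by surname: Bianchi before Horvat.
Delgado and Nakamura are each Liveryman, so the next rule applies.
Delgado and Nakamura are each not a past Master, so the next rule applies.
Among Delgado and Nakamura, alphabetically by surname: Delgado before Nakamura.
Full order: Bianchi, Horvat, Moreau, Delgado, Nakamura, Espinoza, Dimitriou.

Bianchi, Horvat, Moreau, Delgado, Nakamura, Espinoza, Dimitriou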